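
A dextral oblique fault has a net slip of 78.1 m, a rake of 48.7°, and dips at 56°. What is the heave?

32.8 m

dip-slip = net slip × sin(rake) = 78.1 m × sin(48.7°) = 58.67 m
heave = dip-slip × cos(dip) = 58.67 × cos(56°) = 32.8 m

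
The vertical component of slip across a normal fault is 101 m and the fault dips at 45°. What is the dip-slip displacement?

dip-slip = throw / sin(dip) = 101 / sin(45°) = 143 m

143 m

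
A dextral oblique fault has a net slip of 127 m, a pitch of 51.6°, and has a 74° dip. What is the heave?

dip-slip = net slip × sin(rake) = 127 m × sin(51.6°) = 99.53 m
heave = dip-slip × cos(dip) = 99.53 × cos(74°) = 27.4 m

27.4 m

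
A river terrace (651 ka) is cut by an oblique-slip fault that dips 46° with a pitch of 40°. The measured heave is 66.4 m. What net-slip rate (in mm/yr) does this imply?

0.228 mm/yr

dip-slip = heave / cos(dip) = 66.4 / cos(46°) = 95.59 m
net slip = dip-slip / sin(rake) = 95.59 / sin(40°) = 148.7 m
rate = 148.7 m / 651 ka = 0.000228 m/yr = 0.228 mm/yr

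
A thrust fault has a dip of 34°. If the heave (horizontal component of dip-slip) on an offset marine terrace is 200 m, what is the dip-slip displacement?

241 m

dip-slip = heave / cos(dip) = 200 / cos(34°) = 241 m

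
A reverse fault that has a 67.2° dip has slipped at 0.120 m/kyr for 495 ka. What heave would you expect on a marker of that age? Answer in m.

23 m

dip-slip = rate × time = 0.120 m/kyr × 495 ka = 59.40 m
heave = dip-slip × cos(dip) = 59.40 × cos(67.2°) = 23 m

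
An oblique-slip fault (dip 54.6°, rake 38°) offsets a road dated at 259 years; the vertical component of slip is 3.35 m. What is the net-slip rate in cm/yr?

dip-slip = throw / sin(dip) = 3.35 / sin(54.6°) = 4.110 m
net slip = dip-slip / sin(rake) = 4.110 / sin(38°) = 6.675 m
rate = 6.675 m / 259 years = 0.0258 m/yr = 2.58 cm/yr

2.58 cm/yr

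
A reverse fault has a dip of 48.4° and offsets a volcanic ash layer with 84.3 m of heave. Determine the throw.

throw = heave × tan(dip) = 84.3 × tan(48.4°) = 94.9 m

94.9 m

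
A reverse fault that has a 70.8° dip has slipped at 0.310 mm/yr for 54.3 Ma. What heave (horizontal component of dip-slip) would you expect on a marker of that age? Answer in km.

5.54 km

dip-slip = rate × time = 0.310 mm/yr × 54.3 Ma = 16830 m
heave = dip-slip × cos(dip) = 16830 × cos(70.8°) = 5540 m = 5.54 km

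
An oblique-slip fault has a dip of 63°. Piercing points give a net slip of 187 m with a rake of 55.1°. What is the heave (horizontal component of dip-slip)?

dip-slip = net slip × sin(rake) = 187 m × sin(55.1°) = 153.4 m
heave = dip-slip × cos(dip) = 153.4 × cos(63°) = 69.6 m

69.6 m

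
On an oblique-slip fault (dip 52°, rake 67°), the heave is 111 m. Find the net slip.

dip-slip = heave / cos(dip) = 111 / cos(52°) = 180.3 m
net slip = dip-slip / sin(rake) = 180.3 / sin(67°) = 196 m

196 m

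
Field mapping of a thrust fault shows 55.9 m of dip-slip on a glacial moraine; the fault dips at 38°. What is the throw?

34.4 m

throw = dip-slip × sin(dip) = 55.9 m × sin(38°) = 34.4 m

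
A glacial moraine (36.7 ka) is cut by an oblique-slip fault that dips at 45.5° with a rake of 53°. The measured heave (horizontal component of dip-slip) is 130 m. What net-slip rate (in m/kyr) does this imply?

6.33 m/kyr

dip-slip = heave / cos(dip) = 130 / cos(45.5°) = 185.5 m
net slip = dip-slip / sin(rake) = 185.5 / sin(53°) = 232.2 m
rate = 232.2 m / 36.7 ka = 0.00633 m/yr = 6.33 m/kyr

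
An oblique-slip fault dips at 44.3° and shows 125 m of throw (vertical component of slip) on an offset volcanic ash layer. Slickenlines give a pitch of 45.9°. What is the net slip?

dip-slip = throw / sin(dip) = 125 / sin(44.3°) = 179 m
net slip = dip-slip / sin(rake) = 179 / sin(45.9°) = 249 m

249 m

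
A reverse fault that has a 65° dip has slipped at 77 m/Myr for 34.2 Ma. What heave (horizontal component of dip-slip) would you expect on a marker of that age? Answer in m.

dip-slip = rate × time = 77 m/Myr × 34.2 Ma = 2633 m
heave = dip-slip × cos(dip) = 2633 × cos(65°) = 1110 m

1110 m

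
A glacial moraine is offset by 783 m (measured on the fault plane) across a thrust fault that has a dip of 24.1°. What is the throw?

throw = dip-slip × sin(dip) = 783 m × sin(24.1°) = 320 m

320 m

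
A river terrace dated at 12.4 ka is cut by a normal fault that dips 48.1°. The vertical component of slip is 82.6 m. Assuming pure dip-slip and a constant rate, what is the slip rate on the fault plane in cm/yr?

dip-slip = throw / sin(dip) = 82.6 m / sin(48.1°) = 111 m
rate = 111 m / 12.4 ka = 0.00895 m/yr = 0.895 cm/yr

0.895 cm/yr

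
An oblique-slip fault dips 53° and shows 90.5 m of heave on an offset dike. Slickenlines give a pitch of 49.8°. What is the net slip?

197 m

dip-slip = heave / cos(dip) = 90.5 / cos(53°) = 150.4 m
net slip = dip-slip / sin(rake) = 150.4 / sin(49.8°) = 197 m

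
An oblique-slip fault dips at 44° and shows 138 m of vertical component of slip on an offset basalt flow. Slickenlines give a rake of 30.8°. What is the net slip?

388 m

dip-slip = throw / sin(dip) = 138 / sin(44°) = 198.7 m
net slip = dip-slip / sin(rake) = 198.7 / sin(30.8°) = 388 m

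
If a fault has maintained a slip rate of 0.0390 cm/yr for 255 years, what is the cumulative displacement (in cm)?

9.95 cm

slip = rate × time = 0.0390 cm/yr × 255 years = 0.0994 m = 9.95 cm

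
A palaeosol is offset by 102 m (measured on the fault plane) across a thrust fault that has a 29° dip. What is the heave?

89.2 m

heave = dip-slip × cos(dip) = 102 m × cos(29°) = 89.2 m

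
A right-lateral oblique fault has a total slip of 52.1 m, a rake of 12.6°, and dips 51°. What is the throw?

8.83 m

dip-slip = net slip × sin(rake) = 52.1 m × sin(12.6°) = 11.37 m
throw = dip-slip × sin(dip) = 11.37 × sin(51°) = 8.83 m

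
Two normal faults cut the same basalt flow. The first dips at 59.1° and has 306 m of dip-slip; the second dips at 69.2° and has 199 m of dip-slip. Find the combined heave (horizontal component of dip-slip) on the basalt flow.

heave_A = 306 × cos(59.1°) = 157.1 m
heave_B = 199 × cos(69.2°) = 70.67 m
total = 157.1 + 70.67 = 228 m

228 m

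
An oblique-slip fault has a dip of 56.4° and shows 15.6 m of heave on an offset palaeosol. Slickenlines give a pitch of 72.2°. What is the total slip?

29.6 m

dip-slip = heave / cos(dip) = 15.6 / cos(56.4°) = 28.19 m
net slip = dip-slip / sin(rake) = 28.19 / sin(72.2°) = 29.6 m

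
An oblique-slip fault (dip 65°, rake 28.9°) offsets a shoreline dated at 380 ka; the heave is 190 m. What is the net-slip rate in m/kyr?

dip-slip = heave / cos(dip) = 190 / cos(65°) = 449.6 m
net slip = dip-slip / sin(rake) = 449.6 / sin(28.9°) = 930.3 m
rate = 930.3 m / 380 ka = 0.00245 m/yr = 2.45 m/kyr

2.45 m/kyr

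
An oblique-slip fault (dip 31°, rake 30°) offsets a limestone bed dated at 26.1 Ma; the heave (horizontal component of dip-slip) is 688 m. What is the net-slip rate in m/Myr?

61.5 m/Myr

dip-slip = heave / cos(dip) = 688 / cos(31°) = 802.6 m
net slip = dip-slip / sin(rake) = 802.6 / sin(30°) = 1605 m
rate = 1605 m / 26.1 Ma = 0.0000615 m/yr = 61.5 m/Myr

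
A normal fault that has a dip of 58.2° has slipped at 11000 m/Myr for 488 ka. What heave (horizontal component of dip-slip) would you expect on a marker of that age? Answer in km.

2.83 km

dip-slip = rate × time = 11000 m/Myr × 488 ka = 5368 m
heave = dip-slip × cos(dip) = 5368 × cos(58.2°) = 2830 m = 2.83 km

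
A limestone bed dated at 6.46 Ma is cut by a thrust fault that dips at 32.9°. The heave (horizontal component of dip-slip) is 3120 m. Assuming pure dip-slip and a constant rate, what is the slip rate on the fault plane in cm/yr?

dip-slip = heave / cos(dip) = 3120 m / cos(32.9°) = 3716 m
rate = 3716 m / 6.46 Ma = 0.000575 m/yr = 0.0575 cm/yr

0.0575 cm/yr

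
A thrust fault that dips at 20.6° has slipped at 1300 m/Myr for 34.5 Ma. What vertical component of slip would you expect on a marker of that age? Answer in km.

dip-slip = rate × time = 1300 m/Myr × 34.5 Ma = 44850 m
throw = dip-slip × sin(dip) = 44850 × sin(20.6°) = 15800 m = 15.8 km

15.8 km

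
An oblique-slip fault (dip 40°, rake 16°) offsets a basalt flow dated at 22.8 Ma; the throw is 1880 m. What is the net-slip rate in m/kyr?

0.465 m/kyr

dip-slip = throw / sin(dip) = 1880 / sin(40°) = 2925 m
net slip = dip-slip / sin(rake) = 2925 / sin(16°) = 10610 m
rate = 10610 m / 22.8 Ma = 0.000465 m/yr = 0.465 m/kyr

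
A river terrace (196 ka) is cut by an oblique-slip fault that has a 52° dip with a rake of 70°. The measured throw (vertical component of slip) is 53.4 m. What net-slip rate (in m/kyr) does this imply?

0.368 m/kyr

dip-slip = throw / sin(dip) = 53.4 / sin(52°) = 67.77 m
net slip = dip-slip / sin(rake) = 67.77 / sin(70°) = 72.11 m
rate = 72.11 m / 196 ka = 0.000368 m/yr = 0.368 m/kyr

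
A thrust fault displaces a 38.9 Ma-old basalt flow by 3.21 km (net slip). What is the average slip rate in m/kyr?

0.0825 m/kyr

rate = 3.21 km / 38.9 Ma = 0.0000825 m/yr = 0.0825 m/kyr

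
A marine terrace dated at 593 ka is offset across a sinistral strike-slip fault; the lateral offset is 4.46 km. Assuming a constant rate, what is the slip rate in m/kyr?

7.52 m/kyr

rate = 4.46 km / 593 ka = 0.00752 m/yr = 7.52 m/kyr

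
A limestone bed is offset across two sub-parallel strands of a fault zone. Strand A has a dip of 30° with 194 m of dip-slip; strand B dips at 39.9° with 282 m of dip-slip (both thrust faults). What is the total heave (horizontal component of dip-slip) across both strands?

heave_A = 194 × cos(30°) = 168 m
heave_B = 282 × cos(39.9°) = 216.3 m
total = 168 + 216.3 = 384 m

384 m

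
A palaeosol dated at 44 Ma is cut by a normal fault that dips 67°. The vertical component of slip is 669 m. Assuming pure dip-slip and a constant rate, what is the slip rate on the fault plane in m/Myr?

dip-slip = throw / sin(dip) = 669 m / sin(67°) = 726.8 m
rate = 726.8 m / 44 Ma = 0.0000165 m/yr = 16.5 m/Myr

16.5 m/Myr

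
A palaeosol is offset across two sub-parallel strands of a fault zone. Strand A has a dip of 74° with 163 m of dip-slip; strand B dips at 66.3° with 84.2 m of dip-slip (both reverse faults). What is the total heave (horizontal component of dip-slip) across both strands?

heave_A = 163 × cos(74°) = 44.93 m
heave_B = 84.2 × cos(66.3°) = 33.84 m
total = 44.93 + 33.84 = 78.8 m

78.8 m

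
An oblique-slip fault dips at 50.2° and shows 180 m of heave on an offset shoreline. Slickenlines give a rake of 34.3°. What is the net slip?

499 m

dip-slip = heave / cos(dip) = 180 / cos(50.2°) = 281.2 m
net slip = dip-slip / sin(rake) = 281.2 / sin(34.3°) = 499 m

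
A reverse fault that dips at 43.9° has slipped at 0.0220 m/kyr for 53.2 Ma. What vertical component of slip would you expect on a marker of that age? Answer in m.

dip-slip = rate × time = 0.0220 m/kyr × 53.2 Ma = 1170 m
throw = dip-slip × sin(dip) = 1170 × sin(43.9°) = 812 m

812 m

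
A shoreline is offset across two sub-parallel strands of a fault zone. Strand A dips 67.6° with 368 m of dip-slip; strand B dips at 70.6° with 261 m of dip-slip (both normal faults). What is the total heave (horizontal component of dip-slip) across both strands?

heave_A = 368 × cos(67.6°) = 140.2 m
heave_B = 261 × cos(70.6°) = 86.69 m
total = 140.2 + 86.69 = 227 m

227 m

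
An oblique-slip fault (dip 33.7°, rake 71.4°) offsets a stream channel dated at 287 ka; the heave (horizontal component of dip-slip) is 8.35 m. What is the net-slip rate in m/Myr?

36.9 m/Myr

dip-slip = heave / cos(dip) = 8.35 / cos(33.7°) = 10.04 m
net slip = dip-slip / sin(rake) = 10.04 / sin(71.4°) = 10.59 m
rate = 10.59 m / 287 ka = 0.0000369 m/yr = 36.9 m/Myr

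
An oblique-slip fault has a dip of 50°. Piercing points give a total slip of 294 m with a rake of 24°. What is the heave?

76.9 m

dip-slip = net slip × sin(rake) = 294 m × sin(24°) = 119.6 m
heave = dip-slip × cos(dip) = 119.6 × cos(50°) = 76.9 m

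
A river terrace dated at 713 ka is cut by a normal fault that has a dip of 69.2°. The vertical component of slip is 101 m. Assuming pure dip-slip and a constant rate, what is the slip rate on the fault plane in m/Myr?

dip-slip = throw / sin(dip) = 101 m / sin(69.2°) = 108 m
rate = 108 m / 713 ka = 0.000152 m/yr = 152 m/Myr

152 m/Myr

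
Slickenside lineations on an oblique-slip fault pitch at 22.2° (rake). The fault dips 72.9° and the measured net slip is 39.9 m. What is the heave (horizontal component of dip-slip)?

4.43 m

dip-slip = net slip × sin(rake) = 39.9 m × sin(22.2°) = 15.08 m
heave = dip-slip × cos(dip) = 15.08 × cos(72.9°) = 4.43 m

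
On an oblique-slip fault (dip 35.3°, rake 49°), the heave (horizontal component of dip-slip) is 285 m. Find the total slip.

463 m

dip-slip = heave / cos(dip) = 285 / cos(35.3°) = 349.2 m
net slip = dip-slip / sin(rake) = 349.2 / sin(49°) = 463 m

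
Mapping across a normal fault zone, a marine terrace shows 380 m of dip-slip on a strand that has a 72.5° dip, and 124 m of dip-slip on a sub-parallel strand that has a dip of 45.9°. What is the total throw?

throw_A = 380 × sin(72.5°) = 362.4 m
throw_B = 124 × sin(45.9°) = 89.05 m
total = 362.4 + 89.05 = 451 m

451 m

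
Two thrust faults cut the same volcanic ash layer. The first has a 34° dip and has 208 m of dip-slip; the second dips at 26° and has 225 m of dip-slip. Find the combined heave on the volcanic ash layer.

heave_A = 208 × cos(34°) = 172.4 m
heave_B = 225 × cos(26°) = 202.2 m
total = 172.4 + 202.2 = 375 m

375 m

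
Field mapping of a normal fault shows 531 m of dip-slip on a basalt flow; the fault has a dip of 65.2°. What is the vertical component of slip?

throw = dip-slip × sin(dip) = 531 m × sin(65.2°) = 482 m

482 m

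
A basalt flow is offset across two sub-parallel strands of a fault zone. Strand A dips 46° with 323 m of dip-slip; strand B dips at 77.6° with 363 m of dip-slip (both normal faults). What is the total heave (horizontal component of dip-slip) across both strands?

heave_A = 323 × cos(46°) = 224.4 m
heave_B = 363 × cos(77.6°) = 77.95 m
total = 224.4 + 77.95 = 302 m

302 m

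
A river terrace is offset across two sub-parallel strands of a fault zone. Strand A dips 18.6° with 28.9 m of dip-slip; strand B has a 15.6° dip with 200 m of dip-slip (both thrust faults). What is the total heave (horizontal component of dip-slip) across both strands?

220 m

heave_A = 28.9 × cos(18.6°) = 27.39 m
heave_B = 200 × cos(15.6°) = 192.6 m
total = 27.39 + 192.6 = 220 m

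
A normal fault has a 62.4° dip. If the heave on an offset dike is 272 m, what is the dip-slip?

587 m

dip-slip = heave / cos(dip) = 272 / cos(62.4°) = 587 m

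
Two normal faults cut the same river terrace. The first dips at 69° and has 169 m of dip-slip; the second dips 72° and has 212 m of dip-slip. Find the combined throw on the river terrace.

359 m

throw_A = 169 × sin(69°) = 157.8 m
throw_B = 212 × sin(72°) = 201.6 m
total = 157.8 + 201.6 = 359 m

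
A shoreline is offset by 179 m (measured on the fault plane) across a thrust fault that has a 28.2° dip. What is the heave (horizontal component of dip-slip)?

158 m

heave = dip-slip × cos(dip) = 179 m × cos(28.2°) = 158 m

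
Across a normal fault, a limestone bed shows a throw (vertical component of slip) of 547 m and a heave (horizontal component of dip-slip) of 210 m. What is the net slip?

586 m

net slip = √(throw² + heave²) = √(547² + 210²) = 586 m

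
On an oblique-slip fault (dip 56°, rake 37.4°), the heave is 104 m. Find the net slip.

306 m

dip-slip = heave / cos(dip) = 104 / cos(56°) = 186 m
net slip = dip-slip / sin(rake) = 186 / sin(37.4°) = 306 m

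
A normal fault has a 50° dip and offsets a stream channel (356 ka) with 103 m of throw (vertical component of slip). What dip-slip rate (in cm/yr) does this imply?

0.0378 cm/yr

dip-slip = throw / sin(dip) = 103 m / sin(50°) = 134.5 m
rate = 134.5 m / 356 ka = 0.000378 m/yr = 0.0378 cm/yr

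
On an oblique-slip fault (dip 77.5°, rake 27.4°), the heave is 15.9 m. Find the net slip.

dip-slip = heave / cos(dip) = 15.9 / cos(77.5°) = 73.46 m
net slip = dip-slip / sin(rake) = 73.46 / sin(27.4°) = 160 m

160 m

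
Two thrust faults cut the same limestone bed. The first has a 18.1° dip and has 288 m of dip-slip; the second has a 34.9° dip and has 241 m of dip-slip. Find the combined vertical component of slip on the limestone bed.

throw_A = 288 × sin(18.1°) = 89.47 m
throw_B = 241 × sin(34.9°) = 137.9 m
total = 89.47 + 137.9 = 227 m

227 m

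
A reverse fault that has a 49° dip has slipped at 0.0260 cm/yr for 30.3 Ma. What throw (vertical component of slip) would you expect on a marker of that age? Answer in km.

dip-slip = rate × time = 0.0260 cm/yr × 30.3 Ma = 7878 m
throw = dip-slip × sin(dip) = 7878 × sin(49°) = 5950 m = 5.95 km

5.95 km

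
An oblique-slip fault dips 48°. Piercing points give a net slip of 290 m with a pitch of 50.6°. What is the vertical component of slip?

167 m

dip-slip = net slip × sin(rake) = 290 m × sin(50.6°) = 224.1 m
throw = dip-slip × sin(dip) = 224.1 × sin(48°) = 167 m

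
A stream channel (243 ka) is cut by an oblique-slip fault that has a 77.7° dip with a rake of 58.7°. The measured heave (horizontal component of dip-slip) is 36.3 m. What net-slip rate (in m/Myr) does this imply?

dip-slip = heave / cos(dip) = 36.3 / cos(77.7°) = 170.4 m
net slip = dip-slip / sin(rake) = 170.4 / sin(58.7°) = 199.4 m
rate = 199.4 m / 243 ka = 0.000821 m/yr = 821 m/Myr

821 m/Myr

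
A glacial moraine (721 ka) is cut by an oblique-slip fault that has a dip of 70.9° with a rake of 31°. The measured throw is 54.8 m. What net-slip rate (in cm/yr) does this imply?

0.0156 cm/yr

dip-slip = throw / sin(dip) = 54.8 / sin(70.9°) = 57.99 m
net slip = dip-slip / sin(rake) = 57.99 / sin(31°) = 112.6 m
rate = 112.6 m / 721 ka = 0.000156 m/yr = 0.0156 cm/yr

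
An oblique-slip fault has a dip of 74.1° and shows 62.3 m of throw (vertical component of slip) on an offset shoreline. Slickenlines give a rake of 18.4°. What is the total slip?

205 m

dip-slip = throw / sin(dip) = 62.3 / sin(74.1°) = 64.78 m
net slip = dip-slip / sin(rake) = 64.78 / sin(18.4°) = 205 m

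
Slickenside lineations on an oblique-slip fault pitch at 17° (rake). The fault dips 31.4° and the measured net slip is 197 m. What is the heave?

dip-slip = net slip × sin(rake) = 197 m × sin(17°) = 57.60 m
heave = dip-slip × cos(dip) = 57.60 × cos(31.4°) = 49.2 m

49.2 m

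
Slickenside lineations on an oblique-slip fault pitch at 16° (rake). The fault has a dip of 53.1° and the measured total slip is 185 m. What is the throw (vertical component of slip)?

dip-slip = net slip × sin(rake) = 185 m × sin(16°) = 50.99 m
throw = dip-slip × sin(dip) = 50.99 × sin(53.1°) = 40.8 m

40.8 m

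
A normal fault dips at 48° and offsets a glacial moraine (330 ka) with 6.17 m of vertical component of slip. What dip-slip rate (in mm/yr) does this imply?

dip-slip = throw / sin(dip) = 6.17 m / sin(48°) = 8.303 m
rate = 8.303 m / 330 ka = 0.0000252 m/yr = 0.0252 mm/yr

0.0252 mm/yr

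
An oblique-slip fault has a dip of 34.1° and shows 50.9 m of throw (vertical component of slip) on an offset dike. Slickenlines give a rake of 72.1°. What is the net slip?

dip-slip = throw / sin(dip) = 50.9 / sin(34.1°) = 90.79 m
net slip = dip-slip / sin(rake) = 90.79 / sin(72.1°) = 95.4 m

95.4 m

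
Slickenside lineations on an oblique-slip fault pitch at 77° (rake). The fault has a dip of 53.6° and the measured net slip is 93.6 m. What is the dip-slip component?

91.2 m

dip-slip = net slip × sin(rake) = 93.6 m × sin(77°) = 91.2 m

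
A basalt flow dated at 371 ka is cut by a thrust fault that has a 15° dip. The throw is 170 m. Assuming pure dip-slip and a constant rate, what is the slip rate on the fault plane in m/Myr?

dip-slip = throw / sin(dip) = 170 m / sin(15°) = 656.8 m
rate = 656.8 m / 371 ka = 0.00177 m/yr = 1770 m/Myr

1770 m/Myr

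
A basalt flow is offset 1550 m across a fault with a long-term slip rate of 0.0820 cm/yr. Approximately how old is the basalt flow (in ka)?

1890 ka

age = offset / rate = 1550 m / (0.0820 cm/yr) = 1.89e+06 yr = 1890 ka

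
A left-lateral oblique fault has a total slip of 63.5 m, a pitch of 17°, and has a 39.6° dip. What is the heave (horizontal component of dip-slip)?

dip-slip = net slip × sin(rake) = 63.5 m × sin(17°) = 18.57 m
heave = dip-slip × cos(dip) = 18.57 × cos(39.6°) = 14.3 m

14.3 m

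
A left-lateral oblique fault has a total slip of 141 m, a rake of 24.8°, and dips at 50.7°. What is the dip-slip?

59.1 m

dip-slip = net slip × sin(rake) = 141 m × sin(24.8°) = 59.1 m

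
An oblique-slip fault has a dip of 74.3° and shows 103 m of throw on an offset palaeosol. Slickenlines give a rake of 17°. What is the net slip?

dip-slip = throw / sin(dip) = 103 / sin(74.3°) = 107 m
net slip = dip-slip / sin(rake) = 107 / sin(17°) = 366 m

366 m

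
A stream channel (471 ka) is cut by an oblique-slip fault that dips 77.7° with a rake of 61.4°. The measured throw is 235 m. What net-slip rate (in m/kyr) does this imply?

0.582 m/kyr

dip-slip = throw / sin(dip) = 235 / sin(77.7°) = 240.5 m
net slip = dip-slip / sin(rake) = 240.5 / sin(61.4°) = 273.9 m
rate = 273.9 m / 471 ka = 0.000582 m/yr = 0.582 m/kyr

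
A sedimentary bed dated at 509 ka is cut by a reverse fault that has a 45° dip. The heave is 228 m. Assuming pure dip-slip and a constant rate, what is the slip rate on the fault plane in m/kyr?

dip-slip = heave / cos(dip) = 228 m / cos(45°) = 322.4 m
rate = 322.4 m / 509 ka = 0.000633 m/yr = 0.633 m/kyr

0.633 m/kyr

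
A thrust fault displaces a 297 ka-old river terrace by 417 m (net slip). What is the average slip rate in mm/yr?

rate = 417 m / 297 ka = 0.00140 m/yr = 1.40 mm/yr

1.40 mm/yr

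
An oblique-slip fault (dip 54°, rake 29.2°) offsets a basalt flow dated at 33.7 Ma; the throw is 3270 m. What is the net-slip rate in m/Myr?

dip-slip = throw / sin(dip) = 3270 / sin(54°) = 4042 m
net slip = dip-slip / sin(rake) = 4042 / sin(29.2°) = 8285 m
rate = 8285 m / 33.7 Ma = 0.000246 m/yr = 246 m/Myr

246 m/Myr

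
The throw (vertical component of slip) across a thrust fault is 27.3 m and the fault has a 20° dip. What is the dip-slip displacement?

79.8 m

dip-slip = throw / sin(dip) = 27.3 / sin(20°) = 79.8 m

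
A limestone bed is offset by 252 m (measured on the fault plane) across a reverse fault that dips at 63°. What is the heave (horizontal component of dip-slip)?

114 m

heave = dip-slip × cos(dip) = 252 m × cos(63°) = 114 m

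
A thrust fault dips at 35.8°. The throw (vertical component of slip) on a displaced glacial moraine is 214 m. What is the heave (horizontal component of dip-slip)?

297 m

heave = throw / tan(dip) = 214 / tan(35.8°) = 297 m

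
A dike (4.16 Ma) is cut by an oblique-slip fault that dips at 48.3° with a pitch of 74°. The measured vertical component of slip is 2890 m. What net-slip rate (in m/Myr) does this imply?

dip-slip = throw / sin(dip) = 2890 / sin(48.3°) = 3871 m
net slip = dip-slip / sin(rake) = 3871 / sin(74°) = 4027 m
rate = 4027 m / 4.16 Ma = 0.000968 m/yr = 968 m/Myr

968 m/Myr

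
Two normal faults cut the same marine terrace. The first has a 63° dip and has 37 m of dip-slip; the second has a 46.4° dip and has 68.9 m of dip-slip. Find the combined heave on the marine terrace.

heave_A = 37 × cos(63°) = 16.80 m
heave_B = 68.9 × cos(46.4°) = 47.51 m
total = 16.80 + 47.51 = 64.3 m

64.3 m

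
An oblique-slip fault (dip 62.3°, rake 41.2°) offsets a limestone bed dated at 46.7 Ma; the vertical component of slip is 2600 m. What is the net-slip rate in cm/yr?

dip-slip = throw / sin(dip) = 2600 / sin(62.3°) = 2937 m
net slip = dip-slip / sin(rake) = 2937 / sin(41.2°) = 4458 m
rate = 4458 m / 46.7 Ma = 0.0000955 m/yr = 0.00955 cm/yr

0.00955 cm/yr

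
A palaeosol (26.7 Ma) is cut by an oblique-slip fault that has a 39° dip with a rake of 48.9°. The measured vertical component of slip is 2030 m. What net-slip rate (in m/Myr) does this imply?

160 m/Myr

dip-slip = throw / sin(dip) = 2030 / sin(39°) = 3226 m
net slip = dip-slip / sin(rake) = 3226 / sin(48.9°) = 4281 m
rate = 4281 m / 26.7 Ma = 0.000160 m/yr = 160 m/Myr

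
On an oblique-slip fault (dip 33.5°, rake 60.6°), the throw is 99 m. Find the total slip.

dip-slip = throw / sin(dip) = 99 / sin(33.5°) = 179.4 m
net slip = dip-slip / sin(rake) = 179.4 / sin(60.6°) = 206 m

206 m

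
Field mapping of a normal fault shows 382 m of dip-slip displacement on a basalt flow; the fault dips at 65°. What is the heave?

161 m

heave = dip-slip × cos(dip) = 382 m × cos(65°) = 161 m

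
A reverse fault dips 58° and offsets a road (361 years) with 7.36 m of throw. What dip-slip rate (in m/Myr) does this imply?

24000 m/Myr

dip-slip = throw / sin(dip) = 7.36 m / sin(58°) = 8.679 m
rate = 8.679 m / 361 years = 0.0240 m/yr = 24000 m/Myr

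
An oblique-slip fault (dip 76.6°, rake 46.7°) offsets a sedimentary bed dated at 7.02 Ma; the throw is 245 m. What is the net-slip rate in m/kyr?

0.0493 m/kyr

dip-slip = throw / sin(dip) = 245 / sin(76.6°) = 251.9 m
net slip = dip-slip / sin(rake) = 251.9 / sin(46.7°) = 346.1 m
rate = 346.1 m / 7.02 Ma = 0.0000493 m/yr = 0.0493 m/kyr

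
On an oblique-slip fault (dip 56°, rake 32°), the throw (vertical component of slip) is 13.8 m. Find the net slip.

dip-slip = throw / sin(dip) = 13.8 / sin(56°) = 16.65 m
net slip = dip-slip / sin(rake) = 16.65 / sin(32°) = 31.4 m

31.4 m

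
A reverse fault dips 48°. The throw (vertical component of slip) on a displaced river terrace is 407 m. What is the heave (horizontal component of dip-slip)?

heave = throw / tan(dip) = 407 / tan(48°) = 366 m

366 m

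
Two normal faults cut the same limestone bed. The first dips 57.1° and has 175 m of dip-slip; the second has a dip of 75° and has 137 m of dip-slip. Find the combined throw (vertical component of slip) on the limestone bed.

279 m

throw_A = 175 × sin(57.1°) = 146.9 m
throw_B = 137 × sin(75°) = 132.3 m
total = 146.9 + 132.3 = 279 m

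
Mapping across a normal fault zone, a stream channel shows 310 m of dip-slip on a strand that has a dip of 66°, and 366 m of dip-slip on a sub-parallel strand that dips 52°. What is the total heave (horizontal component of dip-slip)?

351 m

heave_A = 310 × cos(66°) = 126.1 m
heave_B = 366 × cos(52°) = 225.3 m
total = 126.1 + 225.3 = 351 m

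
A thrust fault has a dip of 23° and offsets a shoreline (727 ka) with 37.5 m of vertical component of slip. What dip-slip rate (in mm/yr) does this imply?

0.132 mm/yr

dip-slip = throw / sin(dip) = 37.5 m / sin(23°) = 95.97 m
rate = 95.97 m / 727 ka = 0.000132 m/yr = 0.132 mm/yr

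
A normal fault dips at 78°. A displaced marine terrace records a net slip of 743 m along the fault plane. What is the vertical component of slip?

727 m

throw = dip-slip × sin(dip) = 743 m × sin(78°) = 727 m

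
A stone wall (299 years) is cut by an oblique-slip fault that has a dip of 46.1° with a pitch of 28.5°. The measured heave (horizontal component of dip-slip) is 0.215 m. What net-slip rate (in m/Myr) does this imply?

2170 m/Myr

dip-slip = heave / cos(dip) = 0.215 / cos(46.1°) = 0.3101 m
net slip = dip-slip / sin(rake) = 0.3101 / sin(28.5°) = 0.6498 m
rate = 0.6498 m / 299 years = 0.00217 m/yr = 2170 m/Myr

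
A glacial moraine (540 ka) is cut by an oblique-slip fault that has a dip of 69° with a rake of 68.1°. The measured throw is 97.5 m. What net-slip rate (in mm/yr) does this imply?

dip-slip = throw / sin(dip) = 97.5 / sin(69°) = 104.4 m
net slip = dip-slip / sin(rake) = 104.4 / sin(68.1°) = 112.6 m
rate = 112.6 m / 540 ka = 0.000208 m/yr = 0.208 mm/yr

0.208 mm/yr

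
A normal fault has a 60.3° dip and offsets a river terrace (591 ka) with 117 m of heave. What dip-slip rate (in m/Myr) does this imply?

400 m/Myr

dip-slip = heave / cos(dip) = 117 m / cos(60.3°) = 236.1 m
rate = 236.1 m / 591 ka = 0.000400 m/yr = 400 m/Myr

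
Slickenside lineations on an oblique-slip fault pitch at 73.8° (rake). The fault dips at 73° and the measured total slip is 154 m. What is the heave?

dip-slip = net slip × sin(rake) = 154 m × sin(73.8°) = 147.9 m
heave = dip-slip × cos(dip) = 147.9 × cos(73°) = 43.2 m

43.2 m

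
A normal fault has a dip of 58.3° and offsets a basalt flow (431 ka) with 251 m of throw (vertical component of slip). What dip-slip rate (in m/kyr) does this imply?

dip-slip = throw / sin(dip) = 251 m / sin(58.3°) = 295 m
rate = 295 m / 431 ka = 0.000684 m/yr = 0.684 m/kyr

0.684 m/kyr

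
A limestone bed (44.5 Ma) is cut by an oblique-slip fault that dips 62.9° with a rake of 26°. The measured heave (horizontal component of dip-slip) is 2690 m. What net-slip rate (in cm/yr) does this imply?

dip-slip = heave / cos(dip) = 2690 / cos(62.9°) = 5905 m
net slip = dip-slip / sin(rake) = 5905 / sin(26°) = 13470 m
rate = 13470 m / 44.5 Ma = 0.000303 m/yr = 0.0303 cm/yr

0.0303 cm/yr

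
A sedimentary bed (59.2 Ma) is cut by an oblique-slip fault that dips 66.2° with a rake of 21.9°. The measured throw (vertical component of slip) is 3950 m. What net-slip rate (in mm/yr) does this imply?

0.196 mm/yr

dip-slip = throw / sin(dip) = 3950 / sin(66.2°) = 4317 m
net slip = dip-slip / sin(rake) = 4317 / sin(21.9°) = 11570 m
rate = 11570 m / 59.2 Ma = 0.000196 m/yr = 0.196 mm/yr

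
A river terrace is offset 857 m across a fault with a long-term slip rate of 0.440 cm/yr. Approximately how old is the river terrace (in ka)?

195 ka

age = offset / rate = 857 m / (0.440 cm/yr) = 195000 yr = 195 ka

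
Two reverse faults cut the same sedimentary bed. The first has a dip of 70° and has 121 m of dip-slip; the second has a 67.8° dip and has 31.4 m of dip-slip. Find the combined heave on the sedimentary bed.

53.2 m

heave_A = 121 × cos(70°) = 41.38 m
heave_B = 31.4 × cos(67.8°) = 11.86 m
total = 41.38 + 11.86 = 53.2 m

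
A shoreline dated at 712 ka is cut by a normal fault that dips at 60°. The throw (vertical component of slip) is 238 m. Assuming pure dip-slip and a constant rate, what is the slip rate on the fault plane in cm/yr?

dip-slip = throw / sin(dip) = 238 m / sin(60°) = 274.8 m
rate = 274.8 m / 712 ka = 0.000386 m/yr = 0.0386 cm/yr

0.0386 cm/yr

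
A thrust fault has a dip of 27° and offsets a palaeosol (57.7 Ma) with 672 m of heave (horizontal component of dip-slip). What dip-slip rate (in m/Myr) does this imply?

dip-slip = heave / cos(dip) = 672 m / cos(27°) = 754.2 m
rate = 754.2 m / 57.7 Ma = 0.0000131 m/yr = 13.1 m/Myr

13.1 m/Myr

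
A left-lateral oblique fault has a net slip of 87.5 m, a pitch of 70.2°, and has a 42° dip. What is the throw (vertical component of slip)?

55.1 m

dip-slip = net slip × sin(rake) = 87.5 m × sin(70.2°) = 82.33 m
throw = dip-slip × sin(dip) = 82.33 × sin(42°) = 55.1 m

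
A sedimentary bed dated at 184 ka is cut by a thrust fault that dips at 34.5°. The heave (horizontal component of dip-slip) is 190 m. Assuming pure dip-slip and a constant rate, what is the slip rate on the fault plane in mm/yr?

1.25 mm/yr

dip-slip = heave / cos(dip) = 190 m / cos(34.5°) = 230.5 m
rate = 230.5 m / 184 ka = 0.00125 m/yr = 1.25 mm/yr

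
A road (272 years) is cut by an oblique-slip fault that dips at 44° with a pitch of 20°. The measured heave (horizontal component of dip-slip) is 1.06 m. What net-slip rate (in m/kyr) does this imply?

15.8 m/kyr

dip-slip = heave / cos(dip) = 1.06 / cos(44°) = 1.474 m
net slip = dip-slip / sin(rake) = 1.474 / sin(20°) = 4.308 m
rate = 4.308 m / 272 years = 0.0158 m/yr = 15.8 m/kyr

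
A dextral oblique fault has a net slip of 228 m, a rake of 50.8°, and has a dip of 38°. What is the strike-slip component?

strike-slip = net slip × cos(rake) = 228 m × cos(50.8°) = 144 m

144 m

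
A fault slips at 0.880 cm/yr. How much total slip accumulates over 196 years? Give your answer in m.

slip = rate × time = 0.880 cm/yr × 196 years = 1.72 m

1.72 m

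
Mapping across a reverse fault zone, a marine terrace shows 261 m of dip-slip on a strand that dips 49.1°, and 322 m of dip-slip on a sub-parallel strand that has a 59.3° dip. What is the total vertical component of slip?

throw_A = 261 × sin(49.1°) = 197.3 m
throw_B = 322 × sin(59.3°) = 276.9 m
total = 197.3 + 276.9 = 474 m

474 m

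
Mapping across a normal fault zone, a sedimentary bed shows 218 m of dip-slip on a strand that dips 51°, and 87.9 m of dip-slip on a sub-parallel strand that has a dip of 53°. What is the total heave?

heave_A = 218 × cos(51°) = 137.2 m
heave_B = 87.9 × cos(53°) = 52.90 m
total = 137.2 + 52.90 = 190 m

190 m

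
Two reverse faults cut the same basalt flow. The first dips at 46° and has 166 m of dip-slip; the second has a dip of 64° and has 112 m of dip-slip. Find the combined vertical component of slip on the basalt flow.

220 m

throw_A = 166 × sin(46°) = 119.4 m
throw_B = 112 × sin(64°) = 100.7 m
total = 119.4 + 100.7 = 220 m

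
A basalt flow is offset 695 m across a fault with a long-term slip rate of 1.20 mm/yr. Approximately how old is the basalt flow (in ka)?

age = offset / rate = 695 m / (1.20 mm/yr) = 579000 yr = 579 ka

579 ka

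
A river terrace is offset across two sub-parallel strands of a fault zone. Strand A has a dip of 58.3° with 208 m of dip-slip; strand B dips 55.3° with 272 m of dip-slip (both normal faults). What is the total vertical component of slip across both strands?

throw_A = 208 × sin(58.3°) = 177 m
throw_B = 272 × sin(55.3°) = 223.6 m
total = 177 + 223.6 = 401 m

401 m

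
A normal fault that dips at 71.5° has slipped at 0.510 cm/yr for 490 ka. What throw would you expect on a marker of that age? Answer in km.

2.37 km

dip-slip = rate × time = 0.510 cm/yr × 490 ka = 2499 m
throw = dip-slip × sin(dip) = 2499 × sin(71.5°) = 2370 m = 2.37 km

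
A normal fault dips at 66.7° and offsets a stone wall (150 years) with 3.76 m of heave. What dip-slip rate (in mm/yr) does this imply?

63.4 mm/yr

dip-slip = heave / cos(dip) = 3.76 m / cos(66.7°) = 9.506 m
rate = 9.506 m / 150 years = 0.0634 m/yr = 63.4 mm/yr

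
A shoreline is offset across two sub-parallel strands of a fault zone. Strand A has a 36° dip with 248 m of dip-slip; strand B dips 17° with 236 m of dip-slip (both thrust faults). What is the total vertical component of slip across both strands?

throw_A = 248 × sin(36°) = 145.8 m
throw_B = 236 × sin(17°) = 69 m
total = 145.8 + 69 = 215 m

215 m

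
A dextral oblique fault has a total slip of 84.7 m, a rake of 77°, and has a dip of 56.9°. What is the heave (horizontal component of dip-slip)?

45.1 m

dip-slip = net slip × sin(rake) = 84.7 m × sin(77°) = 82.53 m
heave = dip-slip × cos(dip) = 82.53 × cos(56.9°) = 45.1 m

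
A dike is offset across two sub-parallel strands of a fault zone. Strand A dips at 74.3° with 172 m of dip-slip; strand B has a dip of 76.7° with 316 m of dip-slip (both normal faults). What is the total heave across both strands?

119 m

heave_A = 172 × cos(74.3°) = 46.54 m
heave_B = 316 × cos(76.7°) = 72.70 m
total = 46.54 + 72.70 = 119 m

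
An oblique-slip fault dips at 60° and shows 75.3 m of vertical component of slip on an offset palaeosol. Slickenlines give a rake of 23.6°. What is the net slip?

217 m

dip-slip = throw / sin(dip) = 75.3 / sin(60°) = 86.95 m
net slip = dip-slip / sin(rake) = 86.95 / sin(23.6°) = 217 m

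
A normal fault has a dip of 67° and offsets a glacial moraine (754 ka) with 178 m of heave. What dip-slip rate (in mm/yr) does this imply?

0.604 mm/yr

dip-slip = heave / cos(dip) = 178 m / cos(67°) = 455.6 m
rate = 455.6 m / 754 ka = 0.000604 m/yr = 0.604 mm/yr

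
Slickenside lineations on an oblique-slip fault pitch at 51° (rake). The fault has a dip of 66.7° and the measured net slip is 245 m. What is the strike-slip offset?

154 m

strike-slip = net slip × cos(rake) = 245 m × cos(51°) = 154 m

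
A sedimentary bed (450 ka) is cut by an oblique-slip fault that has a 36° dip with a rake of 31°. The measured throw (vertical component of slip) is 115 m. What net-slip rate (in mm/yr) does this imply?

dip-slip = throw / sin(dip) = 115 / sin(36°) = 195.6 m
net slip = dip-slip / sin(rake) = 195.6 / sin(31°) = 379.9 m
rate = 379.9 m / 450 ka = 0.000844 m/yr = 0.844 mm/yr

0.844 mm/yr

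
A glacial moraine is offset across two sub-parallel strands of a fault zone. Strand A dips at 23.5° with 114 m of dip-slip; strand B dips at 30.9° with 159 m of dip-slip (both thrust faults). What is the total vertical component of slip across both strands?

throw_A = 114 × sin(23.5°) = 45.46 m
throw_B = 159 × sin(30.9°) = 81.65 m
total = 45.46 + 81.65 = 127 m

127 m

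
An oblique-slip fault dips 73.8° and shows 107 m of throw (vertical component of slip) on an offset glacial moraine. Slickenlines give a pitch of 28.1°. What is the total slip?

237 m

dip-slip = throw / sin(dip) = 107 / sin(73.8°) = 111.4 m
net slip = dip-slip / sin(rake) = 111.4 / sin(28.1°) = 237 m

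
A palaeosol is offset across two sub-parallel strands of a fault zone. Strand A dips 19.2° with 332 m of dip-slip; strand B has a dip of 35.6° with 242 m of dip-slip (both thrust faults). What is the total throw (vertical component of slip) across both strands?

250 m

throw_A = 332 × sin(19.2°) = 109.2 m
throw_B = 242 × sin(35.6°) = 140.9 m
total = 109.2 + 140.9 = 250 m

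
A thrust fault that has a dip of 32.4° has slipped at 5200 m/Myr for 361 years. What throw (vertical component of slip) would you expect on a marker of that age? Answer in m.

dip-slip = rate × time = 5200 m/Myr × 361 years = 1.877 m
throw = dip-slip × sin(dip) = 1.877 × sin(32.4°) = 1.01 m

1.01 m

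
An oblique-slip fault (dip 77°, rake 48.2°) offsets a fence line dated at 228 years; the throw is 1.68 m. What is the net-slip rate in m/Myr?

dip-slip = throw / sin(dip) = 1.68 / sin(77°) = 1.724 m
net slip = dip-slip / sin(rake) = 1.724 / sin(48.2°) = 2.313 m
rate = 2.313 m / 228 years = 0.0101 m/yr = 10100 m/Myr

10100 m/Myr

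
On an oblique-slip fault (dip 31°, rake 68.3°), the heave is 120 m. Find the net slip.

151 m

dip-slip = heave / cos(dip) = 120 / cos(31°) = 140 m
net slip = dip-slip / sin(rake) = 140 / sin(68.3°) = 151 m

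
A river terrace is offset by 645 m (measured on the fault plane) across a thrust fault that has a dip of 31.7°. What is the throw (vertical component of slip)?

throw = dip-slip × sin(dip) = 645 m × sin(31.7°) = 339 m

339 m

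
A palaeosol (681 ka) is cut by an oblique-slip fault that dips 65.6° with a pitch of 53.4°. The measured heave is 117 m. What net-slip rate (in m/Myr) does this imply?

518 m/Myr

dip-slip = heave / cos(dip) = 117 / cos(65.6°) = 283.2 m
net slip = dip-slip / sin(rake) = 283.2 / sin(53.4°) = 352.8 m
rate = 352.8 m / 681 ka = 0.000518 m/yr = 518 m/Myr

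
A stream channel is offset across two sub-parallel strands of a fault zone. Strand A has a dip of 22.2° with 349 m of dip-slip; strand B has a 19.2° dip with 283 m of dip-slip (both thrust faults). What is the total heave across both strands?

heave_A = 349 × cos(22.2°) = 323.1 m
heave_B = 283 × cos(19.2°) = 267.3 m
total = 323.1 + 267.3 = 590 m

590 m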